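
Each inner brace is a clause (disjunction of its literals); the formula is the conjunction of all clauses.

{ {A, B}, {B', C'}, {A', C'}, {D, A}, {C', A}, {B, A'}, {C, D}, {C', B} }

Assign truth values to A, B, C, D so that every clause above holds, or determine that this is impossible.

Suppose A = 1.
(C') alone gives C = 0.
(B) alone gives B = 1.
(D) alone gives D = 1.
This assignment satisfies each clause.

A ↦ 1,  B ↦ 1,  C ↦ 0,  D ↦ 1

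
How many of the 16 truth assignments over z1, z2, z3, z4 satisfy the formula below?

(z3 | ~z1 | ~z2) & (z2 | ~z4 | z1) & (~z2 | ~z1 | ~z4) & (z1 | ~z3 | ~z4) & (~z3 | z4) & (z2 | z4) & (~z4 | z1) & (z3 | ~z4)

There are 2^4 = 16 truth assignments over (z1, z2, z3, z4).
Split on z3. With z3 = 1, the clauses containing z3 are satisfied and ~z3 drops from the rest; 1 of the 2^3 = 8 assignments to the other variables satisfy what remains.
With z3 = 0, by the same count on the reduced clause set, 1 assignment works.
(One model: z1=F, z2=T, z3=F, z4=F.)
Total: 1 + 1 = 2.

2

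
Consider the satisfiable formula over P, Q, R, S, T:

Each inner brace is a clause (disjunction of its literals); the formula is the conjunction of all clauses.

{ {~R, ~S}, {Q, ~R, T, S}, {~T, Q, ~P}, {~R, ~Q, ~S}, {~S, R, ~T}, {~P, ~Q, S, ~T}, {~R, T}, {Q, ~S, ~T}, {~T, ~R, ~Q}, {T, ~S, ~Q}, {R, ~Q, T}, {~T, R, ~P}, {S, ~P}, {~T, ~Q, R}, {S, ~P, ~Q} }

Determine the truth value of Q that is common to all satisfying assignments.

False

Suppose Q = 1.
Suppose R = 0.
(T) alone gives T = 1.
Now (~T) is unsatisfied and unit — conflict.
Backtrack on R: now try R = 1.
(~S) alone gives S = 0.
(T) alone gives T = 1.
Now (~T) is unsatisfied and unit — conflict.
Neither R = 1 nor R = 0 works.
So every satisfying assignment has Q = False.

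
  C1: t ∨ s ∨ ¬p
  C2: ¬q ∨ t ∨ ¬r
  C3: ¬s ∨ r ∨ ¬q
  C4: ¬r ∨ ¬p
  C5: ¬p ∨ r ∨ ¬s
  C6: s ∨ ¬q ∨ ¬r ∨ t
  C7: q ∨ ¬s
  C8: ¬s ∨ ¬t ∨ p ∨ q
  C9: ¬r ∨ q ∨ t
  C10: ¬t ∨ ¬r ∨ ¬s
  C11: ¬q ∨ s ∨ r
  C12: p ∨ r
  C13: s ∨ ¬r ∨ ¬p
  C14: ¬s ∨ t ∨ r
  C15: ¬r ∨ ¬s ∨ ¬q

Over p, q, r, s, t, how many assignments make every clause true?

There are 2^5 = 32 truth assignments over (p, q, r, s, t).
Split on q. With q = True, the clauses containing q are satisfied and ¬q drops from the rest; 1 of the 2^4 = 16 assignments to the other variables satisfy what remains.
With q = False, by the same count on the reduced clause set, 2 assignments work.
(One model: p=F, q=F, r=T, s=F, t=T.)
Total: 1 + 2 = 3.

3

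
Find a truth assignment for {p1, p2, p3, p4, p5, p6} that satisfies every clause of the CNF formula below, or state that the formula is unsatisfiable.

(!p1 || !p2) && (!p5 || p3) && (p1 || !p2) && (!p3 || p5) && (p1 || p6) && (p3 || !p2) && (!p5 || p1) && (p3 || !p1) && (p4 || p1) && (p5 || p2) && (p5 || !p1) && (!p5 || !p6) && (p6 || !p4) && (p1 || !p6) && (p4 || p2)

UNSATISFIABLE

Case p1 = false:
From the singleton clause (!p2), p2 = false.
From the singleton clause (p6), p6 = true.
But (!p6) is also a unit clause — contradiction.
That branch fails; take p1 = true instead.
From the singleton clause (!p2), p2 = false.
From the singleton clause (p3), p3 = true.
From the singleton clause (p5), p5 = true.
From the singleton clause (!p6), p6 = false.
From the singleton clause (!p4), p4 = false.
But (p4) is also a unit clause — contradiction.
Either choice for p1 ends in contradiction.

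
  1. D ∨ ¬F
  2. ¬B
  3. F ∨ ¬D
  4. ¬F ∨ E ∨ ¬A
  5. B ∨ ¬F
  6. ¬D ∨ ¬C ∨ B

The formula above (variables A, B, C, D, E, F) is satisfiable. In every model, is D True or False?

Suppose D = True.
Unit clause (¬B) forces B = False.
Unit clause (F) forces F = True.
But (¬F) is also a unit clause — contradiction.
So every satisfying assignment has D = False.

False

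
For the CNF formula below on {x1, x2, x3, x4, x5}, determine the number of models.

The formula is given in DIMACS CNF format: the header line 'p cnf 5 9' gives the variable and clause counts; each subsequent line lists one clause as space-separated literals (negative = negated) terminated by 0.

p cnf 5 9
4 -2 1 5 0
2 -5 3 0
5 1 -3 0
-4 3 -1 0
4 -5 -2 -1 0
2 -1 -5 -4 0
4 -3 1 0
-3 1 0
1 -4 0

There are 2^5 = 32 truth assignments over (x1, x2, x3, x4, x5).
Split on x4. With x4 = True, the clauses containing x4 are satisfied and ¬x4 drops from the rest; 3 of the 2^4 = 16 assignments to the other variables satisfy what remains.
With x4 = False, by the same count on the reduced clause set, 7 assignments work.
Total: 3 + 7 = 10.

10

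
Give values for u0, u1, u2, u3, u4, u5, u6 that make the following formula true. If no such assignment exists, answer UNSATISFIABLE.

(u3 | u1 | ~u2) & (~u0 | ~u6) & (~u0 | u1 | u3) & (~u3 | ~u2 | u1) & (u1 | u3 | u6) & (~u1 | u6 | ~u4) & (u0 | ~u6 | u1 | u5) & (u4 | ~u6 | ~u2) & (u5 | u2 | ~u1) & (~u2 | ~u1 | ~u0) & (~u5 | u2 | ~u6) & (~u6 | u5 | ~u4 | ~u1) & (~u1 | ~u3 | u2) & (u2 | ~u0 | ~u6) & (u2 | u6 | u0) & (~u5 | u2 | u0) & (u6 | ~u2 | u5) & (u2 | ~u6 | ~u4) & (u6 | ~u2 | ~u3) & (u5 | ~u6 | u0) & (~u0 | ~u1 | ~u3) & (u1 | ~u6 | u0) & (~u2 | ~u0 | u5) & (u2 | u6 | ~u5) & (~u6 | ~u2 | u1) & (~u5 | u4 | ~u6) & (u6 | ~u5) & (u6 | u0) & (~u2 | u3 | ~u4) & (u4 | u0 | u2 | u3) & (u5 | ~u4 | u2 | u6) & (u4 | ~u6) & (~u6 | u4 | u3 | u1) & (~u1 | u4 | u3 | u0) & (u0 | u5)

Case u0 = 1:
(~u6) alone gives u6 = 0.
(~u5) alone gives u5 = 0.
(~u2) alone gives u2 = 0.
(~u1) alone gives u1 = 0.
(u3) alone gives u3 = 1.
(~u4) alone gives u4 = 0.
Every clause now holds.

u0 ↦ 1, u1 ↦ 0, u2 ↦ 0, u3 ↦ 1, u4 ↦ 0, u5 ↦ 0, u6 ↦ 0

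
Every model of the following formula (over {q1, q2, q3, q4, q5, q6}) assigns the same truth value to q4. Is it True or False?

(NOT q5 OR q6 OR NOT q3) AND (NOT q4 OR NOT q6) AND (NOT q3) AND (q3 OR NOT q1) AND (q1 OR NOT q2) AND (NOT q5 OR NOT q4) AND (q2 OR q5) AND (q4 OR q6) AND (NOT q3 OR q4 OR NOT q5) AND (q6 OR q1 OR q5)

False

Suppose q4 = true.
Unit clause (NOT q6) forces q6 = false.
Unit clause (NOT q3) forces q3 = false.
Unit clause (NOT q1) forces q1 = false.
Unit clause (NOT q2) forces q2 = false.
Unit clause (NOT q5) forces q5 = false.
That conflicts with the unit clause (q5).
So every satisfying assignment has q4 = False.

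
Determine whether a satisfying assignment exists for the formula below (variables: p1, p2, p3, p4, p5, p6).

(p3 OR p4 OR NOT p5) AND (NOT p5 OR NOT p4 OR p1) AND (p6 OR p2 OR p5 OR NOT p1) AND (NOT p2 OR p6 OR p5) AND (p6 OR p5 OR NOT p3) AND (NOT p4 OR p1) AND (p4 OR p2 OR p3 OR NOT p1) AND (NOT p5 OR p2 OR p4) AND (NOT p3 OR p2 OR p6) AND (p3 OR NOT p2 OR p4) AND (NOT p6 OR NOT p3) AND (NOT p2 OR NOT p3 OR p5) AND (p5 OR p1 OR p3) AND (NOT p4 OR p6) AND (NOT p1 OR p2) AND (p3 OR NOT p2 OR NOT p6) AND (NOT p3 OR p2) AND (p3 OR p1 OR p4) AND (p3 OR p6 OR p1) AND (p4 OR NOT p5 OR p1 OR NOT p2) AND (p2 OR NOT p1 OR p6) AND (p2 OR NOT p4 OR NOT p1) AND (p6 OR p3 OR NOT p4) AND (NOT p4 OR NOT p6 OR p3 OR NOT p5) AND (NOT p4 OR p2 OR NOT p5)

Yes, satisfiable

Case p4 = false:
Case p3 = true:
(NOT p6) alone gives p6 = false.
(p5) alone gives p5 = true.
(p2) alone gives p2 = true.
(p1) alone gives p1 = true.
Every clause now holds.
A satisfying assignment: p1=true,  p2=true,  p3=true,  p4=false,  p5=true,  p6=false.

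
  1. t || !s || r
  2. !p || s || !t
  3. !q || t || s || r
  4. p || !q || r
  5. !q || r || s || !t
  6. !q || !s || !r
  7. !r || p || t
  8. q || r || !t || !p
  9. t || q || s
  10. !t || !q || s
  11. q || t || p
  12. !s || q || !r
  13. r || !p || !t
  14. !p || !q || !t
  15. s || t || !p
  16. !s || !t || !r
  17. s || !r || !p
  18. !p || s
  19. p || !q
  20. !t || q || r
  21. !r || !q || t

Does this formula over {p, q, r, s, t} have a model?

Suppose p = false.
From the singleton clause (!q), q = false.
From the singleton clause (t), t = true.
From the singleton clause (r), r = true.
From the singleton clause (!s), s = false.
This assignment satisfies each clause.
A satisfying assignment: p=false, q=false, r=true, s=false, t=true.

Satisfiable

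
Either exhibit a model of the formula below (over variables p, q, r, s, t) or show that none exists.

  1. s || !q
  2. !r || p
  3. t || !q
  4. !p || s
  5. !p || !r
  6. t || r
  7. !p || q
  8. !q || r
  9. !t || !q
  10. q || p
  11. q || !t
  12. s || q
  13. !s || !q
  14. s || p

UNSATISFIABLE

Case s = true:
The clause (!q) is unit, so q = false.
The clause (!p) is unit, so p = false.
That conflicts with the unit clause (p).
Undo s and try s = false.
The clause (!q) is unit, so q = false.
That conflicts with the unit clause (q).
Either choice for s ends in contradiction.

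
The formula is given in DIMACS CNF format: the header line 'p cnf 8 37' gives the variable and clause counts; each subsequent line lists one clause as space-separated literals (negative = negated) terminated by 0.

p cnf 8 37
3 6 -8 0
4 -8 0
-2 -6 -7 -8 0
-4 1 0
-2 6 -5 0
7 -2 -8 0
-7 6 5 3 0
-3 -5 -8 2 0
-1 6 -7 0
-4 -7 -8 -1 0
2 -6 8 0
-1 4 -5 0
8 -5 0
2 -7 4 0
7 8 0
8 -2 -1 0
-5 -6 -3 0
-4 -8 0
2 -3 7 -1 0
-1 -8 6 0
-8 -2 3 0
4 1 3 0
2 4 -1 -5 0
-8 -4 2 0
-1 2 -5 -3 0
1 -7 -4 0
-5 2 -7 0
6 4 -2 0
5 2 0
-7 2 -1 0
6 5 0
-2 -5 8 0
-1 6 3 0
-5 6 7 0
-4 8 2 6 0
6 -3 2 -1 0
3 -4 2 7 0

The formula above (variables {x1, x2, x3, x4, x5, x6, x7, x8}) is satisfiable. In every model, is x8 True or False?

False

Suppose x8 = True.
(x4) alone gives x4 = True.
But (¬x4) is also a unit clause — contradiction.
So every satisfying assignment has x8 = False.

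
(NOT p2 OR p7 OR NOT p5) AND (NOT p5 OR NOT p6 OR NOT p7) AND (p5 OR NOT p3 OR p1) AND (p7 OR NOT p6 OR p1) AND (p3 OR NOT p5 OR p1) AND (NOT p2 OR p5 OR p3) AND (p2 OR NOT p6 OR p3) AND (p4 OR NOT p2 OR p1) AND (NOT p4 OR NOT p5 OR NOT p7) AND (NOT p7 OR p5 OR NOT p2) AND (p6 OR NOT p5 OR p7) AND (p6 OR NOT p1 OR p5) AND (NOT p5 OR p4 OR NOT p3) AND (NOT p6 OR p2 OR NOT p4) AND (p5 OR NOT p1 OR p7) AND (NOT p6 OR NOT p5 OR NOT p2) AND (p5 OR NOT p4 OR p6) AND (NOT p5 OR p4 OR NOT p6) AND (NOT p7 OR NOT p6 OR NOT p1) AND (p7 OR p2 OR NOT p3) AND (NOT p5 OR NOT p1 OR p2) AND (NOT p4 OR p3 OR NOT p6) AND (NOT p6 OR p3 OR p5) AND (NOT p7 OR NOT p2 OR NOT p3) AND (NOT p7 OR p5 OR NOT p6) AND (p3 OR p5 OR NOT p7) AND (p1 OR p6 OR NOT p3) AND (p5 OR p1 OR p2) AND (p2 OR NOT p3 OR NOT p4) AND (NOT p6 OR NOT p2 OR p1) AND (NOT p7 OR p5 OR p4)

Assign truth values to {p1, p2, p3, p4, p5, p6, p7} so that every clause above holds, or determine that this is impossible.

Try p2 = true.
Try p7 = true.
From the singleton clause (p5), p5 = true.
From the singleton clause (NOT p6), p6 = false.
From the singleton clause (NOT p4), p4 = false.
From the singleton clause (p1), p1 = true.
From the singleton clause (NOT p3), p3 = false.
All clauses are satisfied.

p1=true,  p2=true,  p3=false,  p4=false,  p5=true,  p6=false,  p7=true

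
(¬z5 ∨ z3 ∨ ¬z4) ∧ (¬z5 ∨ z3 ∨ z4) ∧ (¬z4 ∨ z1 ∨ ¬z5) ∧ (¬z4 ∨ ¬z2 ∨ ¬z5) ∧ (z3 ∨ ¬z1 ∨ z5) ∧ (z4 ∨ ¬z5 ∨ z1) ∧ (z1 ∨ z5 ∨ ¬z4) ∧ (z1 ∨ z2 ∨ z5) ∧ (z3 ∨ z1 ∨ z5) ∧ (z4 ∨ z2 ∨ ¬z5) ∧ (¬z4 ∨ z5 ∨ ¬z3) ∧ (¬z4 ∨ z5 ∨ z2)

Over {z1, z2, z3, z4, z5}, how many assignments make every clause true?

There are 2^5 = 32 truth assignments over (z1, z2, z3, z4, z5).
Split on z4. With z4 = True, the clauses containing z4 are satisfied and ¬z4 drops from the rest; 1 of the 2^4 = 16 assignments to the other variables satisfy what remains.
With z4 = False, by the same count on the reduced clause set, 4 assignments work.
(One model: z1=F, z2=T, z3=T, z4=F, z5=F.)
Total: 1 + 4 = 5.

5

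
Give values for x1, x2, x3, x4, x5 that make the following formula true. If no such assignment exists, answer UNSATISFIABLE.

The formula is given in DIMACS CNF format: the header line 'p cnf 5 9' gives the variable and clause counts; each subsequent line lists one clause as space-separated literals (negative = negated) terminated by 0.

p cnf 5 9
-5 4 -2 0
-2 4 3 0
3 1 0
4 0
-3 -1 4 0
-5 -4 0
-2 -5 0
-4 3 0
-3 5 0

(x4) alone gives x4 = True.
(¬x5) alone gives x5 = False.
(x3) alone gives x3 = True.
But (¬x3) is also a unit clause — contradiction.

UNSATISFIABLE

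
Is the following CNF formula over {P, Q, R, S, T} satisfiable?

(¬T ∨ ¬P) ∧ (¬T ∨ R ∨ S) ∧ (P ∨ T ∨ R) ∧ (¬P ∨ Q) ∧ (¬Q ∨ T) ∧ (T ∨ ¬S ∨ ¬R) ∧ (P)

No, unsatisfiable

The clause (P) is unit, so P = True.
The clause (¬T) is unit, so T = False.
The clause (Q) is unit, so Q = True.
But (¬Q) is also a unit clause — contradiction.
No assignment satisfies every clause.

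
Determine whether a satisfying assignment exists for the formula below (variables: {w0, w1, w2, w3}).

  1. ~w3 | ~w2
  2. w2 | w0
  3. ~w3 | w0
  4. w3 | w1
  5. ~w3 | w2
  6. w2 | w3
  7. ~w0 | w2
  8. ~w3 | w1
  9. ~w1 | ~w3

Case w3 = 0:
(w1) alone gives w1 = 1.
(w2) alone gives w2 = 1.
Every clause is now satisfied; w0 is unconstrained.
A satisfying assignment: w0=1,  w1=1,  w2=1,  w3=0.

Satisfiable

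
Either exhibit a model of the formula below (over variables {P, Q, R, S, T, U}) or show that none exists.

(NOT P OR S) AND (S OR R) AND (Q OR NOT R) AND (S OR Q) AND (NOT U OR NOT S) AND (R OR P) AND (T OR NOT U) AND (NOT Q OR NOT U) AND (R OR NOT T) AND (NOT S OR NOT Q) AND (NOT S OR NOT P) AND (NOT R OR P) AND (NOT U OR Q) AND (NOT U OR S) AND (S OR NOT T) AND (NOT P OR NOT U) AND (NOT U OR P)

Case P = false:
From the singleton clause (R), R = true.
That conflicts with the unit clause (NOT R).
So P must be the other value — set P = true.
From the singleton clause (S), S = true.
That conflicts with the unit clause (NOT S).
Either choice for P ends in contradiction.

UNSATISFIABLE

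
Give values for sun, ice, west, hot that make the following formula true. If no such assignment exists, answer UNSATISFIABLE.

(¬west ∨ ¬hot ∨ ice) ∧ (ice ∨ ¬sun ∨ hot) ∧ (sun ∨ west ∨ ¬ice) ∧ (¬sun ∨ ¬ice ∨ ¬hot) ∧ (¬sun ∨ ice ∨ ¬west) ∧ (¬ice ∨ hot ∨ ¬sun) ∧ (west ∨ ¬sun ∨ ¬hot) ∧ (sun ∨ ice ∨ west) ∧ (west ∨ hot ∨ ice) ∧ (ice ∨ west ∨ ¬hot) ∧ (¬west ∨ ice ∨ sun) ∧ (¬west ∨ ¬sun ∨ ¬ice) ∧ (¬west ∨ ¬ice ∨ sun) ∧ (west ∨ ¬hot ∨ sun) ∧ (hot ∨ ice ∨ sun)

Case west = False:
Case sun = True:
From the singleton clause (¬hot), hot = False.
From the singleton clause (ice), ice = True.
Now (¬ice) is unsatisfied and unit — conflict.
Undo sun and try sun = False.
From the singleton clause (¬ice), ice = False.
Now (ice) is unsatisfied and unit — conflict.
Neither sun = True nor sun = False works.
Undo west and try west = True.
Case hot = False:
Case ice = True:
From the singleton clause (¬sun), sun = False.
Now (sun) is unsatisfied and unit — conflict.
Undo ice and try ice = False.
From the singleton clause (¬sun), sun = False.
Now (sun) is unsatisfied and unit — conflict.
Neither ice = True nor ice = False works.
Undo hot and try hot = True.
From the singleton clause (ice), ice = True.
From the singleton clause (¬sun), sun = False.
Now (sun) is unsatisfied and unit — conflict.
Neither hot = True nor hot = False works.
Neither west = True nor west = False works.

UNSATISFIABLE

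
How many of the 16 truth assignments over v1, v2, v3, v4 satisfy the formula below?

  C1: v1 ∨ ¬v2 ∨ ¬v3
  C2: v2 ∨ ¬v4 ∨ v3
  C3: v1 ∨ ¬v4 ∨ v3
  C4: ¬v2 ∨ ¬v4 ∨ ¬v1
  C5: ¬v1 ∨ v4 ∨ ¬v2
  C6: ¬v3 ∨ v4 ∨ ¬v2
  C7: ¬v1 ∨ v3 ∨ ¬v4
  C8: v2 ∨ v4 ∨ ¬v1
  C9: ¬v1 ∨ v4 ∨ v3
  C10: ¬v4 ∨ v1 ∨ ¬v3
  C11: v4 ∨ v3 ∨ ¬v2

3

There are 2^4 = 16 truth assignments over (v1, v2, v3, v4).
Split on v3. With v3 = True, the clauses containing v3 are satisfied and ¬v3 drops from the rest; 2 of the 2^3 = 8 assignments to the other variables satisfy what remains.
With v3 = False, by the same count on the reduced clause set, 1 assignment works.
Total: 2 + 1 = 3.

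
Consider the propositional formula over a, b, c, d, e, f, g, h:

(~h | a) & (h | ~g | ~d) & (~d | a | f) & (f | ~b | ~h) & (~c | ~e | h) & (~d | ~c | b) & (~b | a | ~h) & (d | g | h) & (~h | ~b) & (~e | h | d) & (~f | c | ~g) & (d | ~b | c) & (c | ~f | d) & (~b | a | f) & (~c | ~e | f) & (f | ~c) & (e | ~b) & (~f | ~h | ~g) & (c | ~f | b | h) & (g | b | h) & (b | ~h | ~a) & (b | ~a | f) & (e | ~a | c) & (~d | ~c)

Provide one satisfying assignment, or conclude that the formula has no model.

Branch on h: set h = 0.
Branch on g: set g = 1.
From the singleton clause (~d), d = 0.
From the singleton clause (~e), e = 0.
From the singleton clause (~b), b = 0.
Branch on f: set f = 0.
From the singleton clause (~c), c = 0.
From the singleton clause (~a), a = 0.
Every clause now holds.

a ↦ 0; b ↦ 0; c ↦ 0; d ↦ 0; e ↦ 0; f ↦ 0; g ↦ 1; h ↦ 0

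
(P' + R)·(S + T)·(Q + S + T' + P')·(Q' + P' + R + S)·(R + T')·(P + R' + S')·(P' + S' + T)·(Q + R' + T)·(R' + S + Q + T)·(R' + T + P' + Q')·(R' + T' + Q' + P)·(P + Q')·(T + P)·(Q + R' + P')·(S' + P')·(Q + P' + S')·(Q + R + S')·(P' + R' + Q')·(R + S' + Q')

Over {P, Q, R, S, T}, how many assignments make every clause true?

There are 2^5 = 32 truth assignments over (P, Q, R, S, T).
Split on T. With T = 1, the clauses containing T are satisfied and T' drops from the rest; 1 of the 2^4 = 16 assignments to the other variables satisfy what remains.
With T = 0, by the same count on the reduced clause set, 0 assignments work.
(One model: P=F, Q=F, R=T, S=F, T=T.)
Total: 1 + 0 = 1.

1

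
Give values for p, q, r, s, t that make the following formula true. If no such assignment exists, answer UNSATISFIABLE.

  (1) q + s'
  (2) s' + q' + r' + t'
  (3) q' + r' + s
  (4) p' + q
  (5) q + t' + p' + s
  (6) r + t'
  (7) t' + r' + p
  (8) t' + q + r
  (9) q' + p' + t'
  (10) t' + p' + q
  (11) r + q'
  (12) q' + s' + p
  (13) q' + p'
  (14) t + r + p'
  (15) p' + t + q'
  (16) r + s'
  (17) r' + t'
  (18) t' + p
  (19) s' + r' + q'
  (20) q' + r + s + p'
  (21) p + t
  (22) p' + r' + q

Try q = 1.
Unit clause (r) forces r = 1.
Unit clause (s) forces s = 1.
But (s') is also a unit clause — contradiction.
Undo q and try q = 0.
Unit clause (s') forces s = 0.
Unit clause (p') forces p = 0.
Unit clause (t') forces t = 0.
But (t) is also a unit clause — contradiction.
Either choice for q ends in contradiction.

UNSATISFIABLE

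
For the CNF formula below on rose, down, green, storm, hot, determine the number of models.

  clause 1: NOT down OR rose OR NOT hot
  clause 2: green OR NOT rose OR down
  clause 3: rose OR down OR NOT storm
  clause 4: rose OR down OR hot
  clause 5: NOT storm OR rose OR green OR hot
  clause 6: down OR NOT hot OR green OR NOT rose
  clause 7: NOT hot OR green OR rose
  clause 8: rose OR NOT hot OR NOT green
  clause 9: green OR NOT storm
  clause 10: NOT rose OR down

9

There are 2^5 = 32 truth assignments over (rose, down, green, storm, hot).
Split on down. With down = true, the clauses containing down are satisfied and NOT down drops from the rest; 9 of the 2^4 = 16 assignments to the other variables satisfy what remains.
With down = false, by the same count on the reduced clause set, 0 assignments work.
(One model: rose=F, down=T, green=F, storm=F, hot=F.)
Total: 9 + 0 = 9.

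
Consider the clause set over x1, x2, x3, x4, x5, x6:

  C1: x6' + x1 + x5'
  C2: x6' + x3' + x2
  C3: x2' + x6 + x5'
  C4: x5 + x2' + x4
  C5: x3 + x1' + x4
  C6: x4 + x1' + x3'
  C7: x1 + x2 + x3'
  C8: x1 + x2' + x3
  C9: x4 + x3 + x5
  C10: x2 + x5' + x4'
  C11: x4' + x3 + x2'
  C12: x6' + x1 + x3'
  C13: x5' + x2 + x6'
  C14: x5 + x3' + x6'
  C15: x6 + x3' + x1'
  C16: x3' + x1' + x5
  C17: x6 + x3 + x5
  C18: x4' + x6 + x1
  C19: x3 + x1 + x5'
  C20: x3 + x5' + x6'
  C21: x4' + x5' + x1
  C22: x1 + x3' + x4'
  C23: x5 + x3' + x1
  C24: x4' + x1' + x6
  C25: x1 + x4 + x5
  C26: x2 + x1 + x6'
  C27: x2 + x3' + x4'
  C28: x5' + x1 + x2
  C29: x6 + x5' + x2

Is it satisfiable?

Yes, satisfiable

Case x6 = 1:
Case x1 = 1:
Case x3 = 0:
From the singleton clause (x4), x4 = 1.
From the singleton clause (x2'), x2 = 0.
From the singleton clause (x5'), x5 = 0.
This assignment satisfies each clause.
A satisfying assignment: x1: 1,  x2: 0,  x3: 0,  x4: 1,  x5: 0,  x6: 1.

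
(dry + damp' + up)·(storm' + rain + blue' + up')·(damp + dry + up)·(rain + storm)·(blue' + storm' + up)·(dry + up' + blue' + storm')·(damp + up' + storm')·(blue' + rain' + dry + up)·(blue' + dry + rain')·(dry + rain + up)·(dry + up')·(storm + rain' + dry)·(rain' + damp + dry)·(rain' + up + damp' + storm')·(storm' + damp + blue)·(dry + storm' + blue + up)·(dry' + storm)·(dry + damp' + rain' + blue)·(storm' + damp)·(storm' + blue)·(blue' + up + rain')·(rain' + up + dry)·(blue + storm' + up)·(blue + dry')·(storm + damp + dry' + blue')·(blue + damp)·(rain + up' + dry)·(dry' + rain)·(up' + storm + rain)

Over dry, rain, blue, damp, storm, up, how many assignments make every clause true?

1

There are 2^6 = 64 truth assignments over (dry, rain, blue, damp, storm, up).
Split on damp. With damp = 1, the clauses containing damp are satisfied and damp' drops from the rest; 1 of the 2^5 = 32 assignments to the other variables satisfy what remains.
With damp = 0, by the same count on the reduced clause set, 0 assignments work.
(One model: dry=T, rain=T, blue=T, damp=T, storm=T, up=T.)
Total: 1 + 0 = 1.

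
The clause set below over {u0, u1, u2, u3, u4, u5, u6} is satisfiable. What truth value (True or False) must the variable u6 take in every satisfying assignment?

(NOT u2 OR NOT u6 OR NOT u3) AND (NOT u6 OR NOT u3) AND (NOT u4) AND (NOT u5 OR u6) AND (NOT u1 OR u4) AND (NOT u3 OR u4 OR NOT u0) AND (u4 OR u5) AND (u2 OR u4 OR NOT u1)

True

Suppose u6 = false.
The clause (NOT u4) is unit, so u4 = false.
The clause (NOT u5) is unit, so u5 = false.
Now (u5) is unsatisfied and unit — conflict.
So every satisfying assignment has u6 = True.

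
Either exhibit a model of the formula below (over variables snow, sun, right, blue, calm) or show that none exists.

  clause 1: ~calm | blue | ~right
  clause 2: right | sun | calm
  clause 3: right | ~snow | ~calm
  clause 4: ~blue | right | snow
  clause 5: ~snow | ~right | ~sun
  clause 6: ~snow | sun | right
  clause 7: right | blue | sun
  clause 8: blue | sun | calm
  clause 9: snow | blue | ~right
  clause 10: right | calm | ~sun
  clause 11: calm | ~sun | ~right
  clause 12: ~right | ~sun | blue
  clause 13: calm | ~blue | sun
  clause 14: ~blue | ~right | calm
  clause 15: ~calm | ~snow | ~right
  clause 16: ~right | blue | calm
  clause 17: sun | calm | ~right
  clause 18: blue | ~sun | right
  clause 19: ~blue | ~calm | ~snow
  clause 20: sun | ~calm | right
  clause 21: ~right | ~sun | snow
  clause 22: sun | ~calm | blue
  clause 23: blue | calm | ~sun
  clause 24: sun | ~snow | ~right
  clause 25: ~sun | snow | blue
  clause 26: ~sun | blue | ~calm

snow=0,  sun=0,  right=1,  blue=1,  calm=1

Case calm = 1:
Case blue = 1:
Unit clause (~snow) forces snow = 0.
Unit clause (right) forces right = 1.
Unit clause (~sun) forces sun = 0.
All clauses are satisfied.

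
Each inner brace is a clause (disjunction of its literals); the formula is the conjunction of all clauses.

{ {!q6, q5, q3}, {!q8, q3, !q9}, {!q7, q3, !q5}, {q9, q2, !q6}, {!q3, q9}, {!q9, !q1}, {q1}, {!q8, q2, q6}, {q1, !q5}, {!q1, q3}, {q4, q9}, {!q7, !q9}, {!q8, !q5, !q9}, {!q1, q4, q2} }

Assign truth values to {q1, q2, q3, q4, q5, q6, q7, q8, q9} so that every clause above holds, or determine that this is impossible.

UNSATISFIABLE

(q1) alone gives q1 = true.
(!q9) alone gives q9 = false.
(!q3) alone gives q3 = false.
Now (q3) is unsatisfied and unit — conflict.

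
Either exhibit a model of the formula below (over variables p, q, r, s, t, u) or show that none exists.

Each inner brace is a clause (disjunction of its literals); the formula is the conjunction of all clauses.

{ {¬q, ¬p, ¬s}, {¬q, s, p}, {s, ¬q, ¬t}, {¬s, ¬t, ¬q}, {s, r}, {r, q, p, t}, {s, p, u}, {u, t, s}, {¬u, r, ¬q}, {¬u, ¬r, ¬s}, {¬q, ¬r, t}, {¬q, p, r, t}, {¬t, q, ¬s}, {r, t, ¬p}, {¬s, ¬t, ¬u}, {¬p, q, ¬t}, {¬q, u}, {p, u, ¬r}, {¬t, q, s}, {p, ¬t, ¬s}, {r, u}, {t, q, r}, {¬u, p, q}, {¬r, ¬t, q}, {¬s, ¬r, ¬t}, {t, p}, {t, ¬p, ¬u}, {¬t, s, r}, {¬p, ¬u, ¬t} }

Try s = True.
Try q = False.
From the singleton clause (¬t), t = False.
From the singleton clause (r), r = True.
From the singleton clause (¬u), u = False.
From the singleton clause (p), p = True.
This assignment satisfies each clause.

p ↦ True; q ↦ False; r ↦ True; s ↦ True; t ↦ False; u ↦ False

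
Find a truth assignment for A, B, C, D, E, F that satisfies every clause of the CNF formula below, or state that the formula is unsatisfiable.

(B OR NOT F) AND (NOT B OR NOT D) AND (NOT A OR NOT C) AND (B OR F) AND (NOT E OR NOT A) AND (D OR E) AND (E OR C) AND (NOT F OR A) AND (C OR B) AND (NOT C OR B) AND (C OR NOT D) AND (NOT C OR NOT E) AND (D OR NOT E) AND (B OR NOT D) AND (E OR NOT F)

Try B = true.
From the singleton clause (NOT D), D = false.
From the singleton clause (E), E = true.
That conflicts with the unit clause (NOT E).
Backtrack on B: now try B = false.
From the singleton clause (NOT F), F = false.
That conflicts with the unit clause (F).
Both values of B lead to a conflict.

UNSATISFIABLE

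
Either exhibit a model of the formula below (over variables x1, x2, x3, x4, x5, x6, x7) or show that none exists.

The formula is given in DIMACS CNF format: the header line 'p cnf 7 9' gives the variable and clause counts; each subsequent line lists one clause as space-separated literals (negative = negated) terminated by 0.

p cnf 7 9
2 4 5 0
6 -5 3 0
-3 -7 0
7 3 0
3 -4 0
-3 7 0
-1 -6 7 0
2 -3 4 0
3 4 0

UNSATISFIABLE

Case x3 = False:
The clause (x7) is unit, so x7 = True.
The clause (¬x4) is unit, so x4 = False.
That conflicts with the unit clause (x4).
That branch fails; take x3 = True instead.
The clause (¬x7) is unit, so x7 = False.
That conflicts with the unit clause (x7).
Either choice for x3 ends in contradiction.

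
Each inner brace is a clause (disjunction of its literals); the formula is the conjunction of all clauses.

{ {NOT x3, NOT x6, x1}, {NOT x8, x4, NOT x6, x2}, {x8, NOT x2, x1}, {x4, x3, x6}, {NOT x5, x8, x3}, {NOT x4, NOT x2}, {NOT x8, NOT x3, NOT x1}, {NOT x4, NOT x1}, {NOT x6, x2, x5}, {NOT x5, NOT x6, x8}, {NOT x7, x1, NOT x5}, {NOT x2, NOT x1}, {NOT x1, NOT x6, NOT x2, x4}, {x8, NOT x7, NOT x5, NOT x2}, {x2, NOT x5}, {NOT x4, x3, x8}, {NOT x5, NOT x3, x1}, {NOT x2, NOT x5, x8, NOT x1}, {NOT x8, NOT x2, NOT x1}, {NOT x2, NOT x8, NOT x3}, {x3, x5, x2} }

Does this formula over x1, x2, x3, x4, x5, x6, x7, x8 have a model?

Case x4 = false:
Case x3 = true:
Case x6 = false:
Case x8 = true:
(NOT x1) alone gives x1 = false.
(NOT x5) alone gives x5 = false.
(NOT x2) alone gives x2 = false.
Every clause is now satisfied; x7 is unconstrained.
A satisfying assignment: x1 ↦ false; x2 ↦ false; x3 ↦ true; x4 ↦ false; x5 ↦ false; x6 ↦ false; x7 ↦ false; x8 ↦ true.

Satisfiable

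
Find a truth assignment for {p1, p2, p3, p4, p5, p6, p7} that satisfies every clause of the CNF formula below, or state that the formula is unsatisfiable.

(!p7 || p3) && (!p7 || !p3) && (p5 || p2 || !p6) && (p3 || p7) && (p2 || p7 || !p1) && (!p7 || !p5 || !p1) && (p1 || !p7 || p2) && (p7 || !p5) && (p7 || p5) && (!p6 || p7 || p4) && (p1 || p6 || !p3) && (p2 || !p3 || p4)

Suppose p7 = false.
From the singleton clause (p3), p3 = true.
From the singleton clause (!p5), p5 = false.
Now (p5) is unsatisfied and unit — conflict.
That branch fails; take p7 = true instead.
From the singleton clause (p3), p3 = true.
Now (!p3) is unsatisfied and unit — conflict.
Neither p7 = true nor p7 = false works.

UNSATISFIABLE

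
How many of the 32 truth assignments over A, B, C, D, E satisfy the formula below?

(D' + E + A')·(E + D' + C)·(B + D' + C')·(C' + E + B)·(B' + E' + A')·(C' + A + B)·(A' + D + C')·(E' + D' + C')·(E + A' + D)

11

There are 2^5 = 32 truth assignments over (A, B, C, D, E).
Split on A. With A = 1, the clauses containing A are satisfied and A' drops from the rest; 2 of the 2^4 = 16 assignments to the other variables satisfy what remains.
With A = 0, by the same count on the reduced clause set, 9 assignments work.
Total: 2 + 9 = 11.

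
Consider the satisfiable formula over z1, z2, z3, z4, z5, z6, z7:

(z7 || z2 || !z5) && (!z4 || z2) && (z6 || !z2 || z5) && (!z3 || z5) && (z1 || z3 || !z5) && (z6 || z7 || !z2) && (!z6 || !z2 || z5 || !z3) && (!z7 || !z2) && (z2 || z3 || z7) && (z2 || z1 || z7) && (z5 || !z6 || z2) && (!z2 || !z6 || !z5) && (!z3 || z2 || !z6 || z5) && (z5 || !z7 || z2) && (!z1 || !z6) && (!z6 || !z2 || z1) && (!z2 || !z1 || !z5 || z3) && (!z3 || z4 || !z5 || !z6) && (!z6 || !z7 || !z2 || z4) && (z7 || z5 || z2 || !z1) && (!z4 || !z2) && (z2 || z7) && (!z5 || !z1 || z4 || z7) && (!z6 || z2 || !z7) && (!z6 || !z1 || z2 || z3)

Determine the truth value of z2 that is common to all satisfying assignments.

Suppose z2 = true.
From the singleton clause (!z7), z7 = false.
From the singleton clause (z6), z6 = true.
From the singleton clause (!z5), z5 = false.
From the singleton clause (!z3), z3 = false.
From the singleton clause (!z1), z1 = false.
That conflicts with the unit clause (z1).
So every satisfying assignment has z2 = False.

False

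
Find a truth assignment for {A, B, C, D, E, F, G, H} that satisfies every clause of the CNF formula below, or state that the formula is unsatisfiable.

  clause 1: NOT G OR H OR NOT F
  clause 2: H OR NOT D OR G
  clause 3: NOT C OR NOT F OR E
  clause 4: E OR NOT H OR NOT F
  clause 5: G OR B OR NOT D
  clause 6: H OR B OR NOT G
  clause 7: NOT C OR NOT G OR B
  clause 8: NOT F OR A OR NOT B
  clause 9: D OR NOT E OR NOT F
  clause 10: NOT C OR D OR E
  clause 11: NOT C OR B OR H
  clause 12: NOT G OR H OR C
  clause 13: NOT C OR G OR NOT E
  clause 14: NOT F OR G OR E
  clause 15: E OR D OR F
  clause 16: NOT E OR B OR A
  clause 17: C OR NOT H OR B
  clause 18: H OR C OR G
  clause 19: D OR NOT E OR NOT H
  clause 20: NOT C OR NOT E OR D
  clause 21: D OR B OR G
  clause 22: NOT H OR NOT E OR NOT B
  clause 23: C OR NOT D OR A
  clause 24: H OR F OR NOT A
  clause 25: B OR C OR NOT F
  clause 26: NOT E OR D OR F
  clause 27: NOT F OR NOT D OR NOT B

A: false,  B: true,  C: true,  D: true,  E: false,  F: false,  G: true,  H: false

Suppose G = true.
Suppose H = false.
From the singleton clause (NOT F), F = false.
From the singleton clause (B), B = true.
From the singleton clause (C), C = true.
From the singleton clause (NOT A), A = false.
Suppose D = true.
No clause remains; E is free.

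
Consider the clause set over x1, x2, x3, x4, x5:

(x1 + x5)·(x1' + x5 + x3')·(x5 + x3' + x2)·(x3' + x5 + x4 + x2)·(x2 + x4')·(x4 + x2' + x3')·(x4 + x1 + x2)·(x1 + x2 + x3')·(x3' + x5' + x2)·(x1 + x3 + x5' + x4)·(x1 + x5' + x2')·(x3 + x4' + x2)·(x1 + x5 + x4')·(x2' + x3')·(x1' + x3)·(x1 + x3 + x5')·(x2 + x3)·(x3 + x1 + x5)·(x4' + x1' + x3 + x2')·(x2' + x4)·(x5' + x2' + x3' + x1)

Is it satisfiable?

No, unsatisfiable

Suppose x1 = 1.
From the singleton clause (x3), x3 = 1.
From the singleton clause (x5), x5 = 1.
From the singleton clause (x2), x2 = 1.
Now (x2') is unsatisfied and unit — conflict.
Undo x1 and try x1 = 0.
From the singleton clause (x5), x5 = 1.
From the singleton clause (x2'), x2 = 0.
From the singleton clause (x4'), x4 = 0.
Now (x4) is unsatisfied and unit — conflict.
Neither x1 = 1 nor x1 = 0 works.
No assignment satisfies every clause.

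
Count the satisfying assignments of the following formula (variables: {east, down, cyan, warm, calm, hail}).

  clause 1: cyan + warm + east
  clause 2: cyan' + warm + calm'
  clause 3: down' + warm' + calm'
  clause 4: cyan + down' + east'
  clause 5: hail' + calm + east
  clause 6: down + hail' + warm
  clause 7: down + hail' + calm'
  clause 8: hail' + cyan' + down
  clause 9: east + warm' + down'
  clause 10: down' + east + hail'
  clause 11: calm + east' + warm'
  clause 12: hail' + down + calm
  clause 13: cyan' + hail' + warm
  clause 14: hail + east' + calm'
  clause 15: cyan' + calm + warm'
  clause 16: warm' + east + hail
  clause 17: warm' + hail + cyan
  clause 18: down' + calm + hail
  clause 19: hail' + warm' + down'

3

There are 2^6 = 64 truth assignments over (east, down, cyan, warm, calm, hail).
Split on hail. With hail = 1, the clauses containing hail are satisfied and hail' drops from the rest; 0 of the 2^5 = 32 assignments to the other variables satisfy what remains.
With hail = 0, by the same count on the reduced clause set, 3 assignments work.
(One model: east=F, down=F, cyan=T, warm=F, calm=F, hail=F.)
Total: 0 + 3 = 3.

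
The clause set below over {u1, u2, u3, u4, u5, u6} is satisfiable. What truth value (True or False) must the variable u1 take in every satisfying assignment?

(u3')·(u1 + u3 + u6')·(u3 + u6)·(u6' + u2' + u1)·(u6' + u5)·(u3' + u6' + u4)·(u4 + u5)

True

Suppose u1 = 0.
Unit clause (u3') forces u3 = 0.
Unit clause (u6') forces u6 = 0.
Now (u6) is unsatisfied and unit — conflict.
So every satisfying assignment has u1 = True.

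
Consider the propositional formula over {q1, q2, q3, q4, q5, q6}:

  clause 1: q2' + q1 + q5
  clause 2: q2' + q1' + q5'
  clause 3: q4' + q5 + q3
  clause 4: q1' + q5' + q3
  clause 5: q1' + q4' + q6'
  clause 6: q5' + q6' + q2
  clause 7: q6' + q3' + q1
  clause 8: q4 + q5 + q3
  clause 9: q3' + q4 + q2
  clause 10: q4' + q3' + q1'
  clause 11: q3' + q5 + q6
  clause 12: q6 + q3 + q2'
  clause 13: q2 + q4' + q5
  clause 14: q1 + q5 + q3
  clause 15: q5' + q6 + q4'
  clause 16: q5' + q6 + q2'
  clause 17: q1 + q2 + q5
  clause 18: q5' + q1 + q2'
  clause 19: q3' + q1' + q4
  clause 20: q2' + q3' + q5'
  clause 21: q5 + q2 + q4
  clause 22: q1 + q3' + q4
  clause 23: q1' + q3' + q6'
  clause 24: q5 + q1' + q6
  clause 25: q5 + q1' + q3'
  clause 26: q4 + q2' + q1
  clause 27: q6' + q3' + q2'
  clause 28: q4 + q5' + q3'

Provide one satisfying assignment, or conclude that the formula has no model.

q1: 0; q2: 0; q3: 0; q4: 0; q5: 1; q6: 0

Suppose q2 = 0.
Suppose q5 = 1.
The clause (q6') is unit, so q6 = 0.
The clause (q4') is unit, so q4 = 0.
The clause (q3') is unit, so q3 = 0.
The clause (q1') is unit, so q1 = 0.
Every clause now holds.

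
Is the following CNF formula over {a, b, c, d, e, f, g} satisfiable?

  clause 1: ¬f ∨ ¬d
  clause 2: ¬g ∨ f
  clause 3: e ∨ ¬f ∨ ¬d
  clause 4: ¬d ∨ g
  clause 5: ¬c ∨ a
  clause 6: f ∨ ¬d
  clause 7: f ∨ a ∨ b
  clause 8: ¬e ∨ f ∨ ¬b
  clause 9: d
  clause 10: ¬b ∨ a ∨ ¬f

No

(d) alone gives d = True.
(¬f) alone gives f = False.
Now (f) is unsatisfied and unit — conflict.
No assignment satisfies every clause.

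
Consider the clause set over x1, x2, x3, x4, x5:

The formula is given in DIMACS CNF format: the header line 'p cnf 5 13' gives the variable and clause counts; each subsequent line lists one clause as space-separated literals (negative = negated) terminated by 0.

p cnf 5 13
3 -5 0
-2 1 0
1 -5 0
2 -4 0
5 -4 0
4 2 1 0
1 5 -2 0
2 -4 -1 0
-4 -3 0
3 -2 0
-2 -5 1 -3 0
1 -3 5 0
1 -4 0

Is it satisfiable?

Satisfiable

Branch on x3: set x3 = False.
From the singleton clause (¬x5), x5 = False.
From the singleton clause (¬x4), x4 = False.
From the singleton clause (¬x2), x2 = False.
From the singleton clause (x1), x1 = True.
Every clause now holds.
A satisfying assignment: x1: True, x2: False, x3: False, x4: False, x5: False.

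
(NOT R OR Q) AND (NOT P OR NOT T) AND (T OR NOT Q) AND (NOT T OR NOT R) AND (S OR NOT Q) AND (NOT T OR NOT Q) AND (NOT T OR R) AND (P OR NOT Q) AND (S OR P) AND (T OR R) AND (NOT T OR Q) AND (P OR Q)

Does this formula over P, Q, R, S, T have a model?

No

Branch on R: set R = false.
(NOT T) alone gives T = false.
Now (T) is unsatisfied and unit — conflict.
So R must be the other value — set R = true.
(Q) alone gives Q = true.
(T) alone gives T = true.
Now (NOT T) is unsatisfied and unit — conflict.
Neither R = true nor R = false works.
No assignment satisfies every clause.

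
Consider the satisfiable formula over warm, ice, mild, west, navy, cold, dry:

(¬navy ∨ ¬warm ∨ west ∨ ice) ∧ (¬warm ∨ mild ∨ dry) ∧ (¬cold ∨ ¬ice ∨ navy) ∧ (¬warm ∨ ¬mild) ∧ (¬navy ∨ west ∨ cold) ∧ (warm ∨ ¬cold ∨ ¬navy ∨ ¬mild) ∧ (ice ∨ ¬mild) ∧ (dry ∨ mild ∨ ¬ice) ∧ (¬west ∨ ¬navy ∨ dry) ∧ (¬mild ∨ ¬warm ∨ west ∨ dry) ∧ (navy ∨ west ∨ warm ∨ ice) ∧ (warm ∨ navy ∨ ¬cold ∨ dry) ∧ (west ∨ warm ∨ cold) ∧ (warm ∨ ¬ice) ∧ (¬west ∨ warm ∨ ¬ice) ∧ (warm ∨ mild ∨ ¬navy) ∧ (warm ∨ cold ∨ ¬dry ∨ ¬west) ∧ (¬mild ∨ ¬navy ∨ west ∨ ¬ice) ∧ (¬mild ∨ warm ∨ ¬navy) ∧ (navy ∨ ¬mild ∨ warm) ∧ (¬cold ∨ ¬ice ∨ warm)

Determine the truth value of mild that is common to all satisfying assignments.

Suppose mild = True.
(¬warm) alone gives warm = False.
(ice) alone gives ice = True.
But (¬ice) is also a unit clause — contradiction.
So every satisfying assignment has mild = False.

False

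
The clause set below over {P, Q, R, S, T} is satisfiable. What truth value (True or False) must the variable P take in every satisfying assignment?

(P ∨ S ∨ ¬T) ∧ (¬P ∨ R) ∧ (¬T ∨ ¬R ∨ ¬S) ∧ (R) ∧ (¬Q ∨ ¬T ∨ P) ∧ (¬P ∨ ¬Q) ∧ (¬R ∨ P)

True

Suppose P = False.
Unit clause (R) forces R = True.
But (¬R) is also a unit clause — contradiction.
So every satisfying assignment has P = True.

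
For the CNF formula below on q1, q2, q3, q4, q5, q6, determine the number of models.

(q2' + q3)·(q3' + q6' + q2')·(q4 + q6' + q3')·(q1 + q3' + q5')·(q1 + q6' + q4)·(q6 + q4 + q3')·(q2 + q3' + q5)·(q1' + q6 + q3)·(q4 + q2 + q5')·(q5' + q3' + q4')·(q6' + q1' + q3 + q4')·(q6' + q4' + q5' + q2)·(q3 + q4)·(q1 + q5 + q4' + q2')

There are 2^6 = 64 truth assignments over (q1, q2, q3, q4, q5, q6).
Split on q3. With q3 = 1, the clauses containing q3 are satisfied and q3' drops from the rest; 1 of the 2^5 = 32 assignments to the other variables satisfy what remains.
With q3 = 0, by the same count on the reduced clause set, 3 assignments work.
(One model: q1=F, q2=F, q3=F, q4=T, q5=F, q6=F.)
Total: 1 + 3 = 4.

4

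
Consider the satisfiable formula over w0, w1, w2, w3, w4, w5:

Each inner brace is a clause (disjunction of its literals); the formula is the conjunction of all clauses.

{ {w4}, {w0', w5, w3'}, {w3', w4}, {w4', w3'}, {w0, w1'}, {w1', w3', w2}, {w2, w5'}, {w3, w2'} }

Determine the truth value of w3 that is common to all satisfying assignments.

False

Suppose w3 = 1.
The clause (w4) is unit, so w4 = 1.
Now (w4') is unsatisfied and unit — conflict.
So every satisfying assignment has w3 = False.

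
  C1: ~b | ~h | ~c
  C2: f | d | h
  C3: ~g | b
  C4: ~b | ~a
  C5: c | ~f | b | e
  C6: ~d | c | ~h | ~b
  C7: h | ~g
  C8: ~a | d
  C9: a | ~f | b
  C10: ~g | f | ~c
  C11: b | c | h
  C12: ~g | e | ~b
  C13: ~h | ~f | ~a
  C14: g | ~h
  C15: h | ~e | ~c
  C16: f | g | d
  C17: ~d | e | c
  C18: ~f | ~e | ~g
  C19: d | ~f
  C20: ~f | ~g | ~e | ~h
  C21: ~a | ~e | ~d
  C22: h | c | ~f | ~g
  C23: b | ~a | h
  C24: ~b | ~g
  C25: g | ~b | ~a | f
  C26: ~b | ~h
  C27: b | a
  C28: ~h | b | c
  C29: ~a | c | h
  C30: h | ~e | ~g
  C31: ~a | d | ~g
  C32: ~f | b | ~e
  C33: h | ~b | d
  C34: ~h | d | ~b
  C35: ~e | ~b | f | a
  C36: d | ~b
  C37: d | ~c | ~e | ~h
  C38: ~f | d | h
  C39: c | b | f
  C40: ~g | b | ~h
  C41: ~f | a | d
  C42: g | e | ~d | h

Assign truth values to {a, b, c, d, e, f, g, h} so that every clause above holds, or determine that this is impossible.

Branch on g: set g = 0.
The clause (~h) is unit, so h = 0.
Branch on f: set f = 1.
The clause (d) is unit, so d = 1.
The clause (e) is unit, so e = 1.
The clause (~c) is unit, so c = 0.
The clause (b) is unit, so b = 1.
The clause (~a) is unit, so a = 0.
Every clause now holds.

a ↦ 0, b ↦ 1, c ↦ 0, d ↦ 1, e ↦ 1, f ↦ 1, g ↦ 0, h ↦ 0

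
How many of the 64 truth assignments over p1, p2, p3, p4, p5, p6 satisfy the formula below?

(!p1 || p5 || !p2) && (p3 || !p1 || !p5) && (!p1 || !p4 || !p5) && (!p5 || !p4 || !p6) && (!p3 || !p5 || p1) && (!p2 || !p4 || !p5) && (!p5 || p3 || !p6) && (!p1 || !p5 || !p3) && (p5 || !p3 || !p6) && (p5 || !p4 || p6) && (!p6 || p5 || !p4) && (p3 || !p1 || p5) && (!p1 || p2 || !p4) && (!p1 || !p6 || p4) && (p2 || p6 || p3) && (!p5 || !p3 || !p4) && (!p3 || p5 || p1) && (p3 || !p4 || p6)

5

There are 2^6 = 64 truth assignments over (p1, p2, p3, p4, p5, p6).
Split on p1. With p1 = true, the clauses containing p1 are satisfied and !p1 drops from the rest; 1 of the 2^5 = 32 assignments to the other variables satisfy what remains.
With p1 = false, by the same count on the reduced clause set, 4 assignments work.
Total: 1 + 4 = 5.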